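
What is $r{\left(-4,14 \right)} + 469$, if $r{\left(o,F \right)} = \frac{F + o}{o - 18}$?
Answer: $\frac{5154}{11} \approx 468.55$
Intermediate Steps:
$r{\left(o,F \right)} = \frac{F + o}{-18 + o}$
$r{\left(-4,14 \right)} + 469 = \frac{14 - 4}{-18 - 4} + 469 = \frac{1}{-22} \cdot 10 + 469 = \left(- \frac{1}{22}\right) 10 + 469 = - \frac{5}{11} + 469 = \frac{5154}{11}$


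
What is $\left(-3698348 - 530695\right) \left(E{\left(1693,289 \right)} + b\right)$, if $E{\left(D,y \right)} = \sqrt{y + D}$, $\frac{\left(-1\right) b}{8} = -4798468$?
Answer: $-162343420048992 - 4229043 \sqrt{1982} \approx -1.6234 \cdot 10^{14}$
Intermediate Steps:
$b = 38387744$ ($b = \left(-8\right) \left(-4798468\right) = 38387744$)
$E{\left(D,y \right)} = \sqrt{D + y}$
$\left(-3698348 - 530695\right) \left(E{\left(1693,289 \right)} + b\right) = \left(-3698348 - 530695\right) \left(\sqrt{1693 + 289} + 38387744\right) = - 4229043 \left(\sqrt{1982} + 38387744\right) = - 4229043 \left(38387744 + \sqrt{1982}\right) = -162343420048992 - 4229043 \sqrt{1982}$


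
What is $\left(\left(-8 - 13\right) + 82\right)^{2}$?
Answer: $3721$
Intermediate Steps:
$\left(\left(-8 - 13\right) + 82\right)^{2} = \left(-21 + 82\right)^{2} = 61^{2} = 3721$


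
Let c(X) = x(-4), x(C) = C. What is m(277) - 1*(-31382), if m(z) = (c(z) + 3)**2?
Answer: 31383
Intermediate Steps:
c(X) = -4
m(z) = 1 (m(z) = (-4 + 3)**2 = (-1)**2 = 1)
m(277) - 1*(-31382) = 1 - 1*(-31382) = 1 + 31382 = 31383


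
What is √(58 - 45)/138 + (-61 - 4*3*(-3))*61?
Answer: -1525 + √13/138 ≈ -1525.0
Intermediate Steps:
√(58 - 45)/138 + (-61 - 4*3*(-3))*61 = √13*(1/138) + (-61 - 12*(-3))*61 = √13/138 + (-61 + 36)*61 = √13/138 - 25*61 = √13/138 - 1525 = -1525 + √13/138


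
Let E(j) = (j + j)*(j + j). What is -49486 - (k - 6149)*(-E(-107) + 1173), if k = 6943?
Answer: 35381176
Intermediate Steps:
E(j) = 4*j² (E(j) = (2*j)*(2*j) = 4*j²)
-49486 - (k - 6149)*(-E(-107) + 1173) = -49486 - (6943 - 6149)*(-4*(-107)² + 1173) = -49486 - 794*(-4*11449 + 1173) = -49486 - 794*(-1*45796 + 1173) = -49486 - 794*(-45796 + 1173) = -49486 - 794*(-44623) = -49486 - 1*(-35430662) = -49486 + 35430662 = 35381176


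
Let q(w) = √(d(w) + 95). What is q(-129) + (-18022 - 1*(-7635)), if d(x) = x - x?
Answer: -10387 + √95 ≈ -10377.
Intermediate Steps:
d(x) = 0
q(w) = √95 (q(w) = √(0 + 95) = √95)
q(-129) + (-18022 - 1*(-7635)) = √95 + (-18022 - 1*(-7635)) = √95 + (-18022 + 7635) = √95 - 10387 = -10387 + √95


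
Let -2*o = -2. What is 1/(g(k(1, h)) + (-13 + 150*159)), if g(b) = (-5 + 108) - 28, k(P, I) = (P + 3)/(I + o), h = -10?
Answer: 1/23912 ≈ 4.1820e-5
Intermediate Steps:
o = 1 (o = -1/2*(-2) = 1)
k(P, I) = (3 + P)/(1 + I) (k(P, I) = (P + 3)/(I + 1) = (3 + P)/(1 + I))
g(b) = 75 (g(b) = 103 - 28 = 75)
1/(g(k(1, h)) + (-13 + 150*159)) = 1/(75 + (-13 + 150*159)) = 1/(75 + (-13 + 23850)) = 1/(75 + 23837) = 1/23912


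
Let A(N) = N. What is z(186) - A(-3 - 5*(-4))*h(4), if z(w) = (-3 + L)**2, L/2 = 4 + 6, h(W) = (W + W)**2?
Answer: -799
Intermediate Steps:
h(W) = 4*W**2 (h(W) = (2*W)**2 = 4*W**2)
L = 20 (L = 2*(4 + 6) = 2*10 = 20)
z(w) = 289 (z(w) = (-3 + 20)**2 = 17**2 = 289)
z(186) - A(-3 - 5*(-4))*h(4) = 289 - (-3 - 5*(-4))*4*4**2 = 289 - (-3 + 20)*4*16 = 289 - 17*64 = 289 - 1*1088 = 289 - 1088 = -799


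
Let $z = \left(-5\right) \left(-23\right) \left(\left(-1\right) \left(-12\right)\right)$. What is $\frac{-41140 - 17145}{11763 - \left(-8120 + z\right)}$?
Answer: $- \frac{58285}{18503} \approx -3.15$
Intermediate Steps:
$z = 1380$ ($z = 115 \cdot 12 = 1380$)
$\frac{-41140 - 17145}{11763 - \left(-8120 + z\right)} = \frac{-41140 - 17145}{11763 + \left(8120 - 1380\right)} = - \frac{58285}{11763 + \left(8120 - 1380\right)} = - \frac{58285}{11763 + 6740} = - \frac{58285}{18503}$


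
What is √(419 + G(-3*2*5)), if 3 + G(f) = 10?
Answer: √426 ≈ 20.640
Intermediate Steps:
G(f) = 7 (G(f) = -3 + 10 = 7)
√(419 + G(-3*2*5)) = √(419 + 7) = √426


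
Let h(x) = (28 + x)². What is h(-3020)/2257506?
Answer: 4476032/1128753 ≈ 3.9655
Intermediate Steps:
h(-3020)/2257506 = (28 - 3020)²/2257506 = (-2992)²*(1/2257506) = 8952064*(1/2257506) = 4476032/1128753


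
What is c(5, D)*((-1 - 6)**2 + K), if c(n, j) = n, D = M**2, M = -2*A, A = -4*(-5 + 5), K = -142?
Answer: -465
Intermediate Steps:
A = 0 (A = -4*0 = 0)
M = 0 (M = -2*0 = 0)
D = 0 (D = 0**2 = 0)
c(5, D)*((-1 - 6)**2 + K) = 5*((-1 - 6)**2 - 142) = 5*((-7)**2 - 142) = 5*(49 - 142) = 5*(-93) = -465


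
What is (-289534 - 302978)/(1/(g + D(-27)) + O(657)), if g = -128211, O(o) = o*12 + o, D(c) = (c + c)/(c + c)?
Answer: -75965963520/1095041609 ≈ -69.373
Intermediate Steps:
D(c) = 1 (D(c) = (2*c)/((2*c)) = (2*c)*(1/(2*c)) = 1)
O(o) = 13*o (O(o) = 12*o + o = 13*o)
(-289534 - 302978)/(1/(g + D(-27)) + O(657)) = (-289534 - 302978)/(1/(-128211 + 1) + 13*657) = -592512/(1/(-128210) + 8541) = -592512/(-1/128210 + 8541) = -592512/1095041609/128210 = -592512*128210/1095041609 = -75965963520/1095041609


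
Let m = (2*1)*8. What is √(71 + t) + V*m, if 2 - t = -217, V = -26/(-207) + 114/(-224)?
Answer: -8887/1449 + √290 ≈ 10.896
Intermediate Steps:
V = -8887/23184 (V = -26*(-1/207) + 114*(-1/224) = 26/207 - 57/112 = -8887/23184 ≈ -0.38332)
t = 219 (t = 2 - 1*(-217) = 2 + 217 = 219)
m = 16 (m = 2*8 = 16)
√(71 + t) + V*m = √(71 + 219) - 8887/23184*16 = √290 - 8887/1449 = -8887/1449 + √290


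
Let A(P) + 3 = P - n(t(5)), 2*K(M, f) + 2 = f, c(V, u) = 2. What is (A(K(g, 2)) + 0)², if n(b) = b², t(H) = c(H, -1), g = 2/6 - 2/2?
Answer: 49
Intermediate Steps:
g = -⅔ (g = 2*(⅙) - 2*½ = ⅓ - 1 = -⅔ ≈ -0.66667)
t(H) = 2
K(M, f) = -1 + f/2
A(P) = -7 + P (A(P) = -3 + (P - 1*2²) = -3 + (P - 1*4) = -3 + (P - 4) = -3 + (-4 + P) = -7 + P)
(A(K(g, 2)) + 0)² = ((-7 + (-1 + (½)*2)) + 0)² = ((-7 + (-1 + 1)) + 0)² = ((-7 + 0) + 0)² = (-7 + 0)² = (-7)² = 49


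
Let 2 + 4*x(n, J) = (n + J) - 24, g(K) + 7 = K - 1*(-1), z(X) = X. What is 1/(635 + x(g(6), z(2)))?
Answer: 1/629 ≈ 0.0015898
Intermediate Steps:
g(K) = -6 + K (g(K) = -7 + (K - 1*(-1)) = -7 + (K + 1) = -7 + (1 + K) = -6 + K)
x(n, J) = -13/2 + J/4 + n/4 (x(n, J) = -½ + ((n + J) - 24)/4 = -½ + ((J + n) - 24)/4 = -½ + (-24 + J + n)/4 = -½ + (-6 + J/4 + n/4) = -13/2 + J/4 + n/4)
1/(635 + x(g(6), z(2))) = 1/(635 + (-13/2 + (¼)*2 + (-6 + 6)/4)) = 1/(635 + (-13/2 + ½ + (¼)*0)) = 1/(635 + (-13/2 + ½ + 0)) = 1/(635 - 6) = 1/629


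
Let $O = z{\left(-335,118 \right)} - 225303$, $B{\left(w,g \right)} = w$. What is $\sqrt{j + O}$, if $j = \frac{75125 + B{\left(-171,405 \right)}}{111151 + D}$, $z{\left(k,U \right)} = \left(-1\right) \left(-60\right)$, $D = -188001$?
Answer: $\frac{14 i \sqrt{67871094994}}{7685} \approx 474.6 i$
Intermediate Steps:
$z{\left(k,U \right)} = 60$
$j = - \frac{37477}{38425}$ ($j = \frac{75125 - 171}{111151 - 188001} = \frac{74954}{-76850} = 74954 \left(- \frac{1}{76850}\right) = - \frac{37477}{38425} \approx -0.97533$)
$O = -225243$ ($O = 60 - 225303 = -225243$)
$\sqrt{j + O} = \sqrt{- \frac{37477}{38425} - 225243} = \sqrt{- \frac{8654999752}{38425}} = \frac{14 i \sqrt{67871094994}}{7685}$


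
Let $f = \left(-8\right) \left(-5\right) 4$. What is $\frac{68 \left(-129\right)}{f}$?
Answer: $- \frac{2193}{40} \approx -54.825$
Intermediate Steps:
$f = 160$ ($f = 40 \cdot 4 = 160$)
$\frac{68 \left(-129\right)}{f} = \frac{68 \left(-129\right)}{160} = \left(-8772\right) \frac{1}{160} = - \frac{2193}{40}$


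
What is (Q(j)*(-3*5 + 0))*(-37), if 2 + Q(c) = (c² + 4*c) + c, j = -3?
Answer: -4440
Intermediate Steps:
Q(c) = -2 + c² + 5*c (Q(c) = -2 + ((c² + 4*c) + c) = -2 + (c² + 5*c) = -2 + c² + 5*c)
(Q(j)*(-3*5 + 0))*(-37) = ((-2 + (-3)² + 5*(-3))*(-3*5 + 0))*(-37) = ((-2 + 9 - 15)*(-15 + 0))*(-37) = -8*(-15)*(-37) = 120*(-37) = -4440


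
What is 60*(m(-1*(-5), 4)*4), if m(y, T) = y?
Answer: 1200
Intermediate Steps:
60*(m(-1*(-5), 4)*4) = 60*(-1*(-5)*4) = 60*(5*4) = 60*20 = 1200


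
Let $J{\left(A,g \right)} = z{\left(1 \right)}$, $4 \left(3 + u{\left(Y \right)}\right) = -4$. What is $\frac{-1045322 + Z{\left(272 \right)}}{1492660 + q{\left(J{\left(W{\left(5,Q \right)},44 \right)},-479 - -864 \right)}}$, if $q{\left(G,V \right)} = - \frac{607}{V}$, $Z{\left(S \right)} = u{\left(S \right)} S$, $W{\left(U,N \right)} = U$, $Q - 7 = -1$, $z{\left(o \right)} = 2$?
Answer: $- \frac{402867850}{574673493} \approx -0.70104$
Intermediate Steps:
$Q = 6$ ($Q = 7 - 1 = 6$)
$u{\left(Y \right)} = -4$ ($u{\left(Y \right)} = -3 + \frac{1}{4} \left(-4\right) = -3 - 1 = -4$)
$Z{\left(S \right)} = - 4 S$
$J{\left(A,g \right)} = 2$
$\frac{-1045322 + Z{\left(272 \right)}}{1492660 + q{\left(J{\left(W{\left(5,Q \right)},44 \right)},-479 - -864 \right)}} = \frac{-1045322 - 1088}{1492660 - \frac{607}{-479 - -864}} = \frac{-1045322 - 1088}{1492660 - \frac{607}{-479 + 864}} = - \frac{1046410}{1492660 - \frac{607}{385}} = - \frac{1046410}{\frac{574673493}{385}} = \left(-1046410\right) \frac{385}{574673493} = - \frac{402867850}{574673493}$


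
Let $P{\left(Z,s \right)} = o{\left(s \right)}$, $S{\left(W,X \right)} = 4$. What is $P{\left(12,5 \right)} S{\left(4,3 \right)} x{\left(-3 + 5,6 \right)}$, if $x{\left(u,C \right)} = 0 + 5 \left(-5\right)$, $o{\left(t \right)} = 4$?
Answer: $-400$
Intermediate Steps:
$x{\left(u,C \right)} = -25$ ($x{\left(u,C \right)} = 0 - 25 = -25$)
$P{\left(Z,s \right)} = 4$
$P{\left(12,5 \right)} S{\left(4,3 \right)} x{\left(-3 + 5,6 \right)} = 4 \cdot 4 \left(-25\right) = 4 \left(-100\right) = -400$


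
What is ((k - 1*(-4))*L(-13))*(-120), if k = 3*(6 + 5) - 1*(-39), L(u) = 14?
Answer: -127680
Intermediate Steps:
k = 72 (k = 3*11 + 39 = 33 + 39 = 72)
((k - 1*(-4))*L(-13))*(-120) = ((72 - 1*(-4))*14)*(-120) = ((72 + 4)*14)*(-120) = (76*14)*(-120) = 1064*(-120) = -127680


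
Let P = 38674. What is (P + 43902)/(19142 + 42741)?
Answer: 82576/61883 ≈ 1.3344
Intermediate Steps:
(P + 43902)/(19142 + 42741) = (38674 + 43902)/(19142 + 42741) = 82576/61883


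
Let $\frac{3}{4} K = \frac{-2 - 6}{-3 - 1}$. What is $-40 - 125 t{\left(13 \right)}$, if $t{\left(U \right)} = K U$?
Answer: $- \frac{13120}{3} \approx -4373.3$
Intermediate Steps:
$K = \frac{8}{3}$ ($K = \frac{4 \frac{-2 - 6}{-3 - 1}}{3} = \frac{4 \left(- \frac{8}{-4}\right)}{3} = \frac{4 \left(\left(-8\right) \left(- \frac{1}{4}\right)\right)}{3} = \frac{4}{3} \cdot 2 = \frac{8}{3} \approx 2.6667$)
$t{\left(U \right)} = \frac{8 U}{3}$
$-40 - 125 t{\left(13 \right)} = -40 - 125 \cdot \frac{8}{3} \cdot 13 = -40 - \frac{13000}{3} = - \frac{13120}{3}$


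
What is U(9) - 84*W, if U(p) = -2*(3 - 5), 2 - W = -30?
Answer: -2684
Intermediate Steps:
W = 32 (W = 2 - 1*(-30) = 2 + 30 = 32)
U(p) = 4 (U(p) = -2*(-2) = 4)
U(9) - 84*W = 4 - 84*32 = 4 - 2688 = -2684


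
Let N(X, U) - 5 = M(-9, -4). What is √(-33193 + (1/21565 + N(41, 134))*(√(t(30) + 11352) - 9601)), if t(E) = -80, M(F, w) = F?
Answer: √(2423164465910 - 3720350670*√2818)/21565 ≈ 69.180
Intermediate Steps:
N(X, U) = -4 (N(X, U) = 5 - 9 = -4)
√(-33193 + (1/21565 + N(41, 134))*(√(t(30) + 11352) - 9601)) = √(-33193 + (1/21565 - 4)*(√(-80 + 11352) - 9601)) = √(-33193 + (1/21565 - 4)*(√11272 - 9601)) = √(-33193 - 86259*(2*√2818 - 9601)/21565) = √(-33193 - 86259*(-9601 + 2*√2818)/21565) = √(-33193 + (828172659/21565 - 172518*√2818/21565)) = √(112365614/21565 - 172518*√2818/21565)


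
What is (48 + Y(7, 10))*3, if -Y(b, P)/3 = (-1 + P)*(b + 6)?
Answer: -909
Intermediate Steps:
Y(b, P) = -3*(-1 + P)*(6 + b) (Y(b, P) = -3*(-1 + P)*(b + 6) = -3*(-1 + P)*(6 + b))
(48 + Y(7, 10))*3 = (48 + (18 - 18*10 + 3*7 - 3*10*7))*3 = (48 + (18 - 180 + 21 - 210))*3 = (48 - 351)*3 = -303*3 = -909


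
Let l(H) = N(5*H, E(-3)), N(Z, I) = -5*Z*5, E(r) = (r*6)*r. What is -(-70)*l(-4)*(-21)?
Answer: -735000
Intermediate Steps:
E(r) = 6*r² (E(r) = (6*r)*r = 6*r²)
N(Z, I) = -25*Z
l(H) = -125*H
-(-70)*l(-4)*(-21) = -(-70)*(-125*(-4))*(-21) = -(-70)*500*(-21) = -70*(-500)*(-21) = 35000*(-21) = -735000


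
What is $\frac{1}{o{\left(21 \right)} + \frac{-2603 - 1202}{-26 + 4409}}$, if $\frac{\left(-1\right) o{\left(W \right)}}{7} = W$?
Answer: $- \frac{4383}{648106} \approx -0.0067628$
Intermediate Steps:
$o{\left(W \right)} = - 7 W$
$\frac{1}{o{\left(21 \right)} + \frac{-2603 - 1202}{-26 + 4409}} = \frac{1}{\left(-7\right) 21 + \frac{-2603 - 1202}{-26 + 4409}} = \frac{1}{-147 - \frac{3805}{4383}} = \frac{1}{- \frac{648106}{4383}} = - \frac{4383}{648106}$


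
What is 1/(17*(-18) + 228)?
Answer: -1/78 ≈ -0.012821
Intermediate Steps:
1/(17*(-18) + 228) = 1/(-306 + 228) = 1/(-78) = -1/78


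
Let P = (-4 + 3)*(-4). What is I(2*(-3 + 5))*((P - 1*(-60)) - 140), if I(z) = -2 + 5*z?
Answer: -1368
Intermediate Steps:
P = 4 (P = -1*(-4) = 4)
I(2*(-3 + 5))*((P - 1*(-60)) - 140) = (-2 + 5*(2*(-3 + 5)))*((4 - 1*(-60)) - 140) = (-2 + 5*(2*2))*((4 + 60) - 140) = (-2 + 5*4)*(64 - 140) = (-2 + 20)*(-76) = 18*(-76) = -1368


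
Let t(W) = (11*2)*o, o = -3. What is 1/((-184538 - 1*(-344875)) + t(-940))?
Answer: 1/160271 ≈ 6.2394e-6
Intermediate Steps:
t(W) = -66 (t(W) = (11*2)*(-3) = 22*(-3) = -66)
1/((-184538 - 1*(-344875)) + t(-940)) = 1/((-184538 - 1*(-344875)) - 66) = 1/((-184538 + 344875) - 66) = 1/(160337 - 66) = 1/160271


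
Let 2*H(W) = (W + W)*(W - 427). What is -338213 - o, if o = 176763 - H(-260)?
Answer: -336356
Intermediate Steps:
H(W) = W*(-427 + W) (H(W) = ((W + W)*(W - 427))/2 = ((2*W)*(-427 + W))/2 = (2*W*(-427 + W))/2 = W*(-427 + W))
o = -1857 (o = 176763 - (-260)*(-427 - 260) = 176763 - (-260)*(-687) = 176763 - 1*178620 = 176763 - 178620 = -1857)
-338213 - o = -338213 - 1*(-1857) = -338213 + 1857 = -336356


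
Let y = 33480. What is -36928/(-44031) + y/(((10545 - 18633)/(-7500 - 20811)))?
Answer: 1738965933931/14838447 ≈ 1.1719e+5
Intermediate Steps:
-36928/(-44031) + y/(((10545 - 18633)/(-7500 - 20811))) = -36928/(-44031) + 33480/(((10545 - 18633)/(-7500 - 20811))) = -36928*(-1/44031) + 33480/((-8088/(-28311))) = 36928/44031 + 33480/((-8088*(-1/28311))) = 36928/44031 + 33480/(2696/9437) = 36928/44031 + 33480*(9437/2696) = 36928/44031 + 39493845/337 = 1738965933931/14838447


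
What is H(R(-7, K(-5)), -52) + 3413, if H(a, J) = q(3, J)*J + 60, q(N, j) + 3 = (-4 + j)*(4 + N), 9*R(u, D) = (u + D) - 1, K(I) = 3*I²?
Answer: 24013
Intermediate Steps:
R(u, D) = -⅑ + D/9 + u/9 (R(u, D) = ((u + D) - 1)/9 = ((D + u) - 1)/9 = (-1 + D + u)/9 = -⅑ + D/9 + u/9)
q(N, j) = -3 + (-4 + j)*(4 + N)
H(a, J) = 60 + J*(-31 + 7*J) (H(a, J) = (-19 - 4*3 + 4*J + 3*J)*J + 60 = (-19 - 12 + 4*J + 3*J)*J + 60 = (-31 + 7*J)*J + 60 = J*(-31 + 7*J) + 60 = 60 + J*(-31 + 7*J))
H(R(-7, K(-5)), -52) + 3413 = (60 - 52*(-31 + 7*(-52))) + 3413 = (60 - 52*(-31 - 364)) + 3413 = (60 - 52*(-395)) + 3413 = (60 + 20540) + 3413 = 20600 + 3413 = 24013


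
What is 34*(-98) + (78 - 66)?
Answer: -3320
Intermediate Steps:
34*(-98) + (78 - 66) = -3332 + 12 = -3320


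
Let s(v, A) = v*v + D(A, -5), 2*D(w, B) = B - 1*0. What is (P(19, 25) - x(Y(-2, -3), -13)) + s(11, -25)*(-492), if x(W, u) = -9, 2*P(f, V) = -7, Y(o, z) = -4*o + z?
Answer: -116593/2 ≈ -58297.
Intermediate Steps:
Y(o, z) = z - 4*o
P(f, V) = -7/2 (P(f, V) = (½)*(-7) = -7/2)
D(w, B) = B/2 (D(w, B) = (B - 1*0)/2 = (B + 0)/2 = B/2)
s(v, A) = -5/2 + v² (s(v, A) = v*v + (½)*(-5) = v² - 5/2 = -5/2 + v²)
(P(19, 25) - x(Y(-2, -3), -13)) + s(11, -25)*(-492) = (-7/2 - 1*(-9)) + (-5/2 + 11²)*(-492) = (-7/2 + 9) + (-5/2 + 121)*(-492) = 11/2 + (237/2)*(-492) = 11/2 - 58302 = -116593/2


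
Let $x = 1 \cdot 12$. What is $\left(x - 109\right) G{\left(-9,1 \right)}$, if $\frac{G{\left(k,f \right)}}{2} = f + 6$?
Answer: $-1358$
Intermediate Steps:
$G{\left(k,f \right)} = 12 + 2 f$ ($G{\left(k,f \right)} = 2 \left(f + 6\right) = 2 \left(6 + f\right) = 12 + 2 f$)
$x = 12$
$\left(x - 109\right) G{\left(-9,1 \right)} = \left(12 - 109\right) \left(12 + 2 \cdot 1\right) = - 97 \left(12 + 2\right) = \left(-97\right) 14 = -1358$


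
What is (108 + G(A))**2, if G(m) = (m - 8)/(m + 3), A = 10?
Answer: 1976836/169 ≈ 11697.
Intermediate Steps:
G(m) = (-8 + m)/(3 + m)
(108 + G(A))**2 = (108 + (-8 + 10)/(3 + 10))**2 = (108 + 2/13)**2 = (1406/13)**2 = 1976836/169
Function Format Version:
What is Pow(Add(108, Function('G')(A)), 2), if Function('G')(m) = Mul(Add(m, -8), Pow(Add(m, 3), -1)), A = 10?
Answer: Rational(1976836, 169) ≈ 11697.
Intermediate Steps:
Function('G')(m) = Mul(Pow(Add(3, m), -1), Add(-8, m)) (Function('G')(m) = Mul(Add(-8, m), Pow(Add(3, m), -1)) = Mul(Pow(Add(3, m), -1), Add(-8, m)))
Pow(Add(108, Function('G')(A)), 2) = Pow(Add(108, Mul(Pow(Add(3, 10), -1), Add(-8, 10))), 2) = Pow(Add(108, Mul(Pow(13, -1), 2)), 2) = Pow(Add(108, Mul(Rational(1, 13), 2)), 2) = Pow(Add(108, Rational(2, 13)), 2) = Pow(Rational(1406, 13), 2) = Rational(1976836, 169)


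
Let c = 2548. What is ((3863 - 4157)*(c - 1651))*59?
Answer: -15559362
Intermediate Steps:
((3863 - 4157)*(c - 1651))*59 = ((3863 - 4157)*(2548 - 1651))*59 = -294*897*59 = -263718*59 = -15559362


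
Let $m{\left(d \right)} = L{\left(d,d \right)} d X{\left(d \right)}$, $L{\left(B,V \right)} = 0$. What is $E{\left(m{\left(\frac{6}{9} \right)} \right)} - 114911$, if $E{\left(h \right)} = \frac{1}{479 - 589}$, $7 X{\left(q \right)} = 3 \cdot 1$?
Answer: $- \frac{12640211}{110} \approx -1.1491 \cdot 10^{5}$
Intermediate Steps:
$X{\left(q \right)} = \frac{3}{7}$ ($X{\left(q \right)} = \frac{3 \cdot 1}{7} = \frac{1}{7} \cdot 3 = \frac{3}{7}$)
$m{\left(d \right)} = 0$ ($m{\left(d \right)} = 0 d \frac{3}{7} = 0 \cdot \frac{3}{7} = 0$)
$E{\left(h \right)} = - \frac{1}{110}$ ($E{\left(h \right)} = \frac{1}{-110} = - \frac{1}{110}$)
$E{\left(m{\left(\frac{6}{9} \right)} \right)} - 114911 = - \frac{1}{110} - 114911 = - \frac{12640211}{110}$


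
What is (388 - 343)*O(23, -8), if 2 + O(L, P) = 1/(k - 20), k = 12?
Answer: -765/8 ≈ -95.625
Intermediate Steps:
O(L, P) = -17/8 (O(L, P) = -2 + 1/(12 - 20) = -2 + 1/(-8) = -2 - ⅛ = -17/8)
(388 - 343)*O(23, -8) = (388 - 343)*(-17/8) = 45*(-17/8) = -765/8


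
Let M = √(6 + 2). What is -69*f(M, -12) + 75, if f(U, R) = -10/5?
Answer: 213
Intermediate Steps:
M = 2*√2 (M = √8 = 2*√2 ≈ 2.8284)
f(U, R) = -2 (f(U, R) = -10*⅕ = -2)
-69*f(M, -12) + 75 = -69*(-2) + 75 = 138 + 75 = 213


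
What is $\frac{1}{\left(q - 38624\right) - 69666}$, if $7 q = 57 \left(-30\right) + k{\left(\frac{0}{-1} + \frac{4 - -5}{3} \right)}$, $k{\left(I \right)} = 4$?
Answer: $- \frac{7}{759736} \approx -9.2137 \cdot 10^{-6}$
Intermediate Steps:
$q = - \frac{1706}{7}$ ($q = \frac{57 \left(-30\right) + 4}{7} = \frac{-1710 + 4}{7} = \frac{1}{7} \left(-1706\right) = - \frac{1706}{7} \approx -243.71$)
$\frac{1}{\left(q - 38624\right) - 69666} = \frac{1}{\left(- \frac{1706}{7} - 38624\right) - 69666} = \frac{1}{- \frac{272074}{7} - 69666} = \frac{1}{- \frac{759736}{7}} = - \frac{7}{759736}$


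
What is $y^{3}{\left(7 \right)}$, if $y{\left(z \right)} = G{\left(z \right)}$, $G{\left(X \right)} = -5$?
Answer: $-125$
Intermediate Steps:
$y{\left(z \right)} = -5$
$y^{3}{\left(7 \right)} = \left(-5\right)^{3} = -125$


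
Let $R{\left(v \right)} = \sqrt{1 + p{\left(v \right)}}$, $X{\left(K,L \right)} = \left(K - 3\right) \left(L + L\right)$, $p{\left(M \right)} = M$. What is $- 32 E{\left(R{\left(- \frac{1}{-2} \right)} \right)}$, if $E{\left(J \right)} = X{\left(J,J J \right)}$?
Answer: $288 - 48 \sqrt{6} \approx 170.42$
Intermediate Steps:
$X{\left(K,L \right)} = 2 L \left(-3 + K\right)$ ($X{\left(K,L \right)} = \left(-3 + K\right) 2 L = 2 L \left(-3 + K\right)$)
$R{\left(v \right)} = \sqrt{1 + v}$
$E{\left(J \right)} = 2 J^{2} \left(-3 + J\right)$ ($E{\left(J \right)} = 2 J J \left(-3 + J\right) = 2 J^{2} \left(-3 + J\right)$)
$- 32 E{\left(R{\left(- \frac{1}{-2} \right)} \right)} = - 32 \cdot 2 \left(\sqrt{1 - \frac{1}{-2}}\right)^{2} \left(-3 + \sqrt{1 - \frac{1}{-2}}\right) = - 32 \cdot 2 \left(\sqrt{1 - - \frac{1}{2}}\right)^{2} \left(-3 + \sqrt{1 - - \frac{1}{2}}\right) = - 32 \cdot 2 \left(\sqrt{1 + \frac{1}{2}}\right)^{2} \left(-3 + \sqrt{1 + \frac{1}{2}}\right) = - 32 \cdot 2 \left(\sqrt{\frac{3}{2}}\right)^{2} \left(-3 + \sqrt{\frac{3}{2}}\right) = - 32 \cdot 2 \left(\frac{\sqrt{6}}{2}\right)^{2} \left(-3 + \frac{\sqrt{6}}{2}\right) = - 32 \cdot 2 \cdot \frac{3}{2} \left(-3 + \frac{\sqrt{6}}{2}\right) = - 32 \left(-9 + \frac{3 \sqrt{6}}{2}\right) = 288 - 48 \sqrt{6}$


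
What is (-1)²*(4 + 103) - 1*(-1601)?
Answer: 1708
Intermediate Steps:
(-1)²*(4 + 103) - 1*(-1601) = 1*107 + 1601 = 107 + 1601 = 1708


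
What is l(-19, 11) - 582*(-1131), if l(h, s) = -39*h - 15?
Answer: 658968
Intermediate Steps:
l(h, s) = -15 - 39*h
l(-19, 11) - 582*(-1131) = (-15 - 39*(-19)) - 582*(-1131) = (-15 + 741) + 658242 = 726 + 658242 = 658968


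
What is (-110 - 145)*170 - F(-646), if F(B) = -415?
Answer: -42935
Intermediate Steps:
(-110 - 145)*170 - F(-646) = (-110 - 145)*170 - 1*(-415) = -255*170 + 415 = -43350 + 415 = -42935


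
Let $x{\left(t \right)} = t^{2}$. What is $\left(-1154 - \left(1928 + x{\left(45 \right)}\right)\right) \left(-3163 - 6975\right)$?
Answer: $51774766$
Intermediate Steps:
$\left(-1154 - \left(1928 + x{\left(45 \right)}\right)\right) \left(-3163 - 6975\right) = \left(-1154 - 3953\right) \left(-3163 - 6975\right) = \left(-1154 - 3953\right) \left(-10138\right) = \left(-5107\right) \left(-10138\right) = 51774766$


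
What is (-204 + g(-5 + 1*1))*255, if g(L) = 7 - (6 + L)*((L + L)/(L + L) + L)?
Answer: -48705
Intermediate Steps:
g(L) = 7 - (1 + L)*(6 + L) (g(L) = 7 - (6 + L)*((2*L)/((2*L)) + L) = 7 - (6 + L)*((2*L)*(1/(2*L)) + L) = 7 - (6 + L)*(1 + L) = 7 - (1 + L)*(6 + L))
(-204 + g(-5 + 1*1))*255 = (-204 + (1 - (-5 + 1*1)² - 7*(-5 + 1*1)))*255 = (-204 + (1 - (-5 + 1)² - 7*(-5 + 1)))*255 = (-204 + (1 - 1*(-4)² - 7*(-4)))*255 = (-204 + (1 - 1*16 + 28))*255 = (-204 + (1 - 16 + 28))*255 = (-204 + 13)*255 = -191*255 = -48705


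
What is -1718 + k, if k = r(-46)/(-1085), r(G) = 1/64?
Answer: -119297921/69440 ≈ -1718.0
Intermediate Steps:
r(G) = 1/64
k = -1/69440 (k = (1/64)/(-1085) = (1/64)*(-1/1085) = -1/69440 ≈ -1.4401e-5)
-1718 + k = -1718 - 1/69440 = -119297921/69440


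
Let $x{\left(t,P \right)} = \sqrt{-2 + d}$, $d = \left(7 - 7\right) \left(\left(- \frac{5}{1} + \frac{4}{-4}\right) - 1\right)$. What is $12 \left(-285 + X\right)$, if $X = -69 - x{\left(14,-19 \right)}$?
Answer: $-4248 - 12 i \sqrt{2} \approx -4248.0 - 16.971 i$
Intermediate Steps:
$d = 0$ ($d = 0 \left(\left(\left(-5\right) 1 + 4 \left(- \frac{1}{4}\right)\right) - 1\right) = 0 \left(\left(-5 - 1\right) - 1\right) = 0 \left(-6 - 1\right) = 0 \left(-7\right) = 0$)
$x{\left(t,P \right)} = i \sqrt{2}$ ($x{\left(t,P \right)} = \sqrt{-2 + 0} = \sqrt{-2} = i \sqrt{2}$)
$X = -69 - i \sqrt{2} \approx -69.0 - 1.4142 i$
$12 \left(-285 + X\right) = 12 \left(-285 - \left(69 + i \sqrt{2}\right)\right) = 12 \left(-354 - i \sqrt{2}\right) = -4248 - 12 i \sqrt{2}$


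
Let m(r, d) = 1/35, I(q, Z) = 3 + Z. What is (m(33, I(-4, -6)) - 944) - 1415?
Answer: -82564/35 ≈ -2359.0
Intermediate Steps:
m(r, d) = 1/35
(m(33, I(-4, -6)) - 944) - 1415 = (1/35 - 944) - 1415 = -33039/35 - 1415 = -82564/35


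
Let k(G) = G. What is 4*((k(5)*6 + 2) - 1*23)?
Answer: 36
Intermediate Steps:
4*((k(5)*6 + 2) - 1*23) = 4*((5*6 + 2) - 1*23) = 4*((30 + 2) - 23) = 4*(32 - 23) = 4*9 = 36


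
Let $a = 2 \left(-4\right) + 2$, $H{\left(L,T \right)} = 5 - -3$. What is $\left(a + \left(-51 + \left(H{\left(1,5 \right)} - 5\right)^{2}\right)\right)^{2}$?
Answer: $2304$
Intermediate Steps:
$H{\left(L,T \right)} = 8$ ($H{\left(L,T \right)} = 5 + 3 = 8$)
$a = -6$ ($a = -8 + 2 = -6$)
$\left(a + \left(-51 + \left(H{\left(1,5 \right)} - 5\right)^{2}\right)\right)^{2} = \left(-6 - \left(51 - \left(8 - 5\right)^{2}\right)\right)^{2} = \left(-6 - \left(51 - 3^{2}\right)\right)^{2} = \left(-6 + \left(-51 + 9\right)\right)^{2} = \left(-6 - 42\right)^{2} = \left(-48\right)^{2} = 2304$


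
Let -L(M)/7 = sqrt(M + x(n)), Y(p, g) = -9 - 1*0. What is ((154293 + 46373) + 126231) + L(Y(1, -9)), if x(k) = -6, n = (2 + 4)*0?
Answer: 326897 - 7*I*sqrt(15) ≈ 3.269e+5 - 27.111*I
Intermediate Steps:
n = 0 (n = 6*0 = 0)
Y(p, g) = -9 (Y(p, g) = -9 + 0 = -9)
L(M) = -7*sqrt(-6 + M) (L(M) = -7*sqrt(M - 6) = -7*sqrt(-6 + M))
((154293 + 46373) + 126231) + L(Y(1, -9)) = ((154293 + 46373) + 126231) - 7*sqrt(-6 - 9) = (200666 + 126231) - 7*I*sqrt(15) = 326897 - 7*I*sqrt(15)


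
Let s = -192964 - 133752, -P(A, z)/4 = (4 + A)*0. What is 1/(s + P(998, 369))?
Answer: -1/326716 ≈ -3.0608e-6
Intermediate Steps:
P(A, z) = 0 (P(A, z) = -4*(4 + A)*0 = -4*0 = 0)
s = -326716
1/(s + P(998, 369)) = 1/(-326716 + 0) = 1/(-326716) = -1/326716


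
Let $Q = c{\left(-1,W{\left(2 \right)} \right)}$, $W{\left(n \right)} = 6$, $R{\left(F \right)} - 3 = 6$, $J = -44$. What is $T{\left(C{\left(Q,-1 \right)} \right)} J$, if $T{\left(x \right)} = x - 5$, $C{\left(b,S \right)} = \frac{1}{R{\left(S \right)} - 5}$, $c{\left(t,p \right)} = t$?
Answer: $209$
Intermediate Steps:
$R{\left(F \right)} = 9$ ($R{\left(F \right)} = 3 + 6 = 9$)
$Q = -1$
$C{\left(b,S \right)} = \frac{1}{4}$ ($C{\left(b,S \right)} = \frac{1}{9 - 5} = \frac{1}{4}$)
$T{\left(x \right)} = -5 + x$
$T{\left(C{\left(Q,-1 \right)} \right)} J = \left(-5 + \frac{1}{4}\right) \left(-44\right) = \left(- \frac{19}{4}\right) \left(-44\right) = 209$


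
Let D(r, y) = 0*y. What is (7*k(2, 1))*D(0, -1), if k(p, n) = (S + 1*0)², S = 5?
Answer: 0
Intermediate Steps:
k(p, n) = 25 (k(p, n) = (5 + 1*0)² = (5 + 0)² = 5² = 25)
D(r, y) = 0
(7*k(2, 1))*D(0, -1) = (7*25)*0 = 175*0 = 0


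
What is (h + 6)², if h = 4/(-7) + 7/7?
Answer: 2025/49 ≈ 41.327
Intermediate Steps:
h = 3/7 (h = 4*(-⅐) + 7*(⅐) = -4/7 + 1 = 3/7 ≈ 0.42857)
(h + 6)² = (3/7 + 6)² = (45/7)² = 2025/49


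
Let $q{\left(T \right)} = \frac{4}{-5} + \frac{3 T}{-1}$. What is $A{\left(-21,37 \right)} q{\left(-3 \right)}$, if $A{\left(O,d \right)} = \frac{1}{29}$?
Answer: $\frac{41}{145} \approx 0.28276$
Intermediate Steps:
$A{\left(O,d \right)} = \frac{1}{29}$
$q{\left(T \right)} = - \frac{4}{5} - 3 T$ ($q{\left(T \right)} = 4 \left(- \frac{1}{5}\right) + 3 T \left(-1\right) = - \frac{4}{5} - 3 T$)
$A{\left(-21,37 \right)} q{\left(-3 \right)} = \frac{- \frac{4}{5} - -9}{29} = \frac{- \frac{4}{5} + 9}{29} = \frac{1}{29} \cdot \frac{41}{5} = \frac{41}{145}$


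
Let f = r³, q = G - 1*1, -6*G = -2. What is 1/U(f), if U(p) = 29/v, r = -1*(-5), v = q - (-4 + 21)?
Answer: -53/87 ≈ -0.60920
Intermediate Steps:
G = ⅓ (G = -⅙*(-2) = ⅓ ≈ 0.33333)
q = -⅔ (q = ⅓ - 1*1 = ⅓ - 1 = -⅔ ≈ -0.66667)
v = -53/3 (v = -⅔ - (-4 + 21) = -⅔ - 1*17 = -⅔ - 17 = -53/3 ≈ -17.667)
r = 5
f = 125 (f = 5³ = 125)
U(p) = -87/53 (U(p) = 29/(-53/3) = 29*(-3/53) = -87/53)
1/U(f) = 1/(-87/53) = -53/87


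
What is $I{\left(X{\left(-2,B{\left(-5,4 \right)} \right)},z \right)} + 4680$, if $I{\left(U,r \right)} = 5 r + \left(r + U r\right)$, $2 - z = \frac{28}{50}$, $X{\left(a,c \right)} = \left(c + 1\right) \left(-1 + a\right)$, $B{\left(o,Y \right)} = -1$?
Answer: $\frac{117216}{25} \approx 4688.6$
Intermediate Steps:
$X{\left(a,c \right)} = \left(1 + c\right) \left(-1 + a\right)$
$z = \frac{36}{25}$ ($z = 2 - \frac{28}{50} = 2 - 28 \cdot \frac{1}{50} = 2 - \frac{14}{25} = \frac{36}{25} \approx 1.44$)
$I{\left(U,r \right)} = 6 r + U r$
$I{\left(X{\left(-2,B{\left(-5,4 \right)} \right)},z \right)} + 4680 = \frac{36 \left(6 - 0\right)}{25} + 4680 = \frac{36 \left(6 + \left(-1 - 2 + 1 + 2\right)\right)}{25} + 4680 = \frac{36 \left(6 + 0\right)}{25} + 4680 = \frac{36}{25} \cdot 6 + 4680 = \frac{216}{25} + 4680 = \frac{117216}{25}$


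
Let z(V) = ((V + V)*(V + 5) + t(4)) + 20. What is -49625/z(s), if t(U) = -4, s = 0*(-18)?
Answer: -49625/16 ≈ -3101.6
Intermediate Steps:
s = 0
z(V) = 16 + 2*V*(5 + V) (z(V) = ((V + V)*(V + 5) - 4) + 20 = ((2*V)*(5 + V) - 4) + 20 = (2*V*(5 + V) - 4) + 20 = (-4 + 2*V*(5 + V)) + 20 = 16 + 2*V*(5 + V))
-49625/z(s) = -49625/(16 + 2*0² + 10*0) = -49625/(16 + 2*0 + 0) = -49625/(16 + 0 + 0) = -49625/16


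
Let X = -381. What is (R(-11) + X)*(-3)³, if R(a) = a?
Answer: 10584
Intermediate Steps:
(R(-11) + X)*(-3)³ = (-11 - 381)*(-3)³ = -392*(-27) = 10584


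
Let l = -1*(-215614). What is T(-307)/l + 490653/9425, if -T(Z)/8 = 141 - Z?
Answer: 7554134053/145154425 ≈ 52.042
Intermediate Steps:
l = 215614
T(Z) = -1128 + 8*Z (T(Z) = -8*(141 - Z) = -1128 + 8*Z)
T(-307)/l + 490653/9425 = (-1128 + 8*(-307))/215614 + 490653/9425 = (-1128 - 2456)*(1/215614) + 490653*(1/9425) = -3584*1/215614 + 490653/9425 = -256/15401 + 490653/9425 = 7554134053/145154425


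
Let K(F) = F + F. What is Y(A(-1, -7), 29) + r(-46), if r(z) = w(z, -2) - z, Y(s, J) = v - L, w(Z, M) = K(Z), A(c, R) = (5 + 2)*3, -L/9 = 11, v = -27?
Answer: 26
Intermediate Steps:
K(F) = 2*F
L = -99 (L = -9*11 = -99)
A(c, R) = 21 (A(c, R) = 7*3 = 21)
w(Z, M) = 2*Z
Y(s, J) = 72 (Y(s, J) = -27 - 1*(-99) = -27 + 99 = 72)
r(z) = z (r(z) = 2*z - z = z)
Y(A(-1, -7), 29) + r(-46) = 72 - 46 = 26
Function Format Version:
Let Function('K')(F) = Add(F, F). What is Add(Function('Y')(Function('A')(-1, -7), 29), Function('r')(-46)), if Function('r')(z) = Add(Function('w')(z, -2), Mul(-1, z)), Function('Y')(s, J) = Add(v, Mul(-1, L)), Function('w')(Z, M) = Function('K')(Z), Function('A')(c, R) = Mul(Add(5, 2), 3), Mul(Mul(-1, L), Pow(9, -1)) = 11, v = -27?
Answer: 26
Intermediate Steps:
Function('K')(F) = Mul(2, F)
L = -99 (L = Mul(-9, 11) = -99)
Function('A')(c, R) = 21 (Function('A')(c, R) = Mul(7, 3) = 21)
Function('w')(Z, M) = Mul(2, Z)
Function('Y')(s, J) = 72 (Function('Y')(s, J) = Add(-27, Mul(-1, -99)) = Add(-27, 99) = 72)
Function('r')(z) = z (Function('r')(z) = Add(Mul(2, z), Mul(-1, z)) = z)
Add(Function('Y')(Function('A')(-1, -7), 29), Function('r')(-46)) = Add(72, -46) = 26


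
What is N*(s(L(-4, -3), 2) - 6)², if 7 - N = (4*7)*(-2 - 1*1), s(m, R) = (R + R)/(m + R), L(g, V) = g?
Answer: 5824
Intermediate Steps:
s(m, R) = 2*R/(R + m) (s(m, R) = (2*R)/(R + m) = 2*R/(R + m))
N = 91 (N = 7 - 4*7*(-2 - 1*1) = 7 - 28*(-2 - 1) = 7 - 28*(-3) = 7 - 1*(-84) = 7 + 84 = 91)
N*(s(L(-4, -3), 2) - 6)² = 91*(2*2/(2 - 4) - 6)² = 91*(2*2/(-2) - 6)² = 91*(2*2*(-½) - 6)² = 91*(-2 - 6)² = 91*(-8)² = 91*64 = 5824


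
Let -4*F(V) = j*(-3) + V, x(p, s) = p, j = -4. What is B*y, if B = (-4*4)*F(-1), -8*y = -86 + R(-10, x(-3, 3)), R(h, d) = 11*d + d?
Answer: 671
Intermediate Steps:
R(h, d) = 12*d
F(V) = -3 - V/4 (F(V) = -(-4*(-3) + V)/4 = -(12 + V)/4 = -3 - V/4)
y = 61/4 (y = -(-86 + 12*(-3))/8 = -(-86 - 36)/8 = -⅛*(-122) = 61/4 ≈ 15.250)
B = 44 (B = (-4*4)*(-3 - ¼*(-1)) = -16*(-3 + ¼) = -16*(-11/4) = 44)
B*y = 44*(61/4) = 671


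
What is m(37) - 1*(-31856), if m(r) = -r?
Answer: 31819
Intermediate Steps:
m(37) - 1*(-31856) = -1*37 - 1*(-31856) = -37 + 31856 = 31819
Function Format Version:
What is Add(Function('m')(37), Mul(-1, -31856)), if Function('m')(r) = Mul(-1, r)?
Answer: 31819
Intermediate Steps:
Add(Function('m')(37), Mul(-1, -31856)) = Add(Mul(-1, 37), Mul(-1, -31856)) = Add(-37, 31856) = 31819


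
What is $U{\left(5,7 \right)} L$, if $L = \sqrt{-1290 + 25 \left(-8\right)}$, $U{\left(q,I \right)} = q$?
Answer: $5 i \sqrt{1490} \approx 193.0 i$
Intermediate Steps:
$L = i \sqrt{1490}$ ($L = \sqrt{-1290 - 200} = \sqrt{-1490} = i \sqrt{1490} \approx 38.601 i$)
$U{\left(5,7 \right)} L = 5 i \sqrt{1490}$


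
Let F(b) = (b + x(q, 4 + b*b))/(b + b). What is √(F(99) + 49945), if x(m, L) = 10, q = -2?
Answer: √217562818/66 ≈ 223.49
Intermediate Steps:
F(b) = (10 + b)/(2*b) (F(b) = (b + 10)/(b + b) = (10 + b)/((2*b)) = (10 + b)*(1/(2*b)) = (10 + b)/(2*b))
√(F(99) + 49945) = √((½)*(10 + 99)/99 + 49945) = √((½)*(1/99)*109 + 49945) = √(109/198 + 49945) = √(9889219/198) = √217562818/66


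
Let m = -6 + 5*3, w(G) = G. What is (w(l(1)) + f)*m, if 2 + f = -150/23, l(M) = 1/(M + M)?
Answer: -3321/46 ≈ -72.196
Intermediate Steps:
l(M) = 1/(2*M)
f = -196/23 (f = -2 - 150/23 = -196/23 ≈ -8.5217)
m = 9 (m = -6 + 15 = 9)
(w(l(1)) + f)*m = ((½)/1 - 196/23)*9 = ((½)*1 - 196/23)*9 = (½ - 196/23)*9 = -369/46*9 = -3321/46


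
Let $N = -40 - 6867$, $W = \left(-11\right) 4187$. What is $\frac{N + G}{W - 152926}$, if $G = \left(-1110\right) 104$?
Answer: $\frac{122347}{198983} \approx 0.61486$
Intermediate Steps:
$G = -115440$
$W = -46057$
$N = -6907$ ($N = -40 - 6867 = -6907$)
$\frac{N + G}{W - 152926} = \frac{-6907 - 115440}{-46057 - 152926} = - \frac{122347}{-198983} = \left(-122347\right) \left(- \frac{1}{198983}\right) = \frac{122347}{198983}$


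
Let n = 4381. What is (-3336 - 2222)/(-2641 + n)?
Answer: -2779/870 ≈ -3.1943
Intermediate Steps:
(-3336 - 2222)/(-2641 + n) = (-3336 - 2222)/(-2641 + 4381) = -5558/1740 = -5558*1/1740 = -2779/870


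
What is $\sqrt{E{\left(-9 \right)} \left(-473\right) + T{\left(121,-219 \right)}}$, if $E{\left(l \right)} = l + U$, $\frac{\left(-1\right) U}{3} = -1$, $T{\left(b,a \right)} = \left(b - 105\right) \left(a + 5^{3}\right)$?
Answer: $\sqrt{1334} \approx 36.524$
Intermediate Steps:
$T{\left(b,a \right)} = \left(-105 + b\right) \left(125 + a\right)$ ($T{\left(b,a \right)} = \left(-105 + b\right) \left(a + 125\right) = \left(-105 + b\right) \left(125 + a\right)$)
$U = 3$ ($U = \left(-3\right) \left(-1\right) = 3$)
$E{\left(l \right)} = 3 + l$ ($E{\left(l \right)} = l + 3 = 3 + l$)
$\sqrt{E{\left(-9 \right)} \left(-473\right) + T{\left(121,-219 \right)}} = \sqrt{\left(3 - 9\right) \left(-473\right) - 1504} = \sqrt{\left(-6\right) \left(-473\right) + \left(-13125 + 22995 + 15125 - 26499\right)} = \sqrt{2838 - 1504} = \sqrt{1334}$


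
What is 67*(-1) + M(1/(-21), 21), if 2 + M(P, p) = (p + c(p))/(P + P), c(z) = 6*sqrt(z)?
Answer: -579/2 - 63*sqrt(21) ≈ -578.20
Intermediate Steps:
M(P, p) = -2 + (p + 6*sqrt(p))/(2*P) (M(P, p) = -2 + (p + 6*sqrt(p))/(P + P) = -2 + (p + 6*sqrt(p))/((2*P)) = -2 + (p + 6*sqrt(p))*(1/(2*P)) = -2 + (p + 6*sqrt(p))/(2*P))
67*(-1) + M(1/(-21), 21) = 67*(-1) + (21 - 4/(-21) + 6*sqrt(21))/(2*(1/(-21))) = -67 + (21 - 4*(-1/21) + 6*sqrt(21))/(2*(-1/21)) = -67 + (1/2)*(-21)*(21 + 4/21 + 6*sqrt(21)) = -67 + (1/2)*(-21)*(445/21 + 6*sqrt(21)) = -67 + (-445/2 - 63*sqrt(21)) = -579/2 - 63*sqrt(21)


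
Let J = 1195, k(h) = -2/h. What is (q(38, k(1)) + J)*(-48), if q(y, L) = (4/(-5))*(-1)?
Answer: -286992/5 ≈ -57398.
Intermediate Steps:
q(y, L) = ⅘ (q(y, L) = (4*(-⅕))*(-1) = -⅘*(-1) = ⅘)
(q(38, k(1)) + J)*(-48) = (⅘ + 1195)*(-48) = (5979/5)*(-48) = -286992/5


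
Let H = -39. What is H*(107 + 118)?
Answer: -8775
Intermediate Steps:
H*(107 + 118) = -39*(107 + 118) = -39*225 = -8775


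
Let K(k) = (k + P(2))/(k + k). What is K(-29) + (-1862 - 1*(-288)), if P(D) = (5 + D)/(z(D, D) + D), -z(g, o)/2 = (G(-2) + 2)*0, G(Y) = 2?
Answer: -182533/116 ≈ -1573.6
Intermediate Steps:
z(g, o) = 0 (z(g, o) = -2*(2 + 2)*0 = -8*0 = -2*0 = 0)
P(D) = (5 + D)/D (P(D) = (5 + D)/(0 + D) = (5 + D)/D)
K(k) = (7/2 + k)/(2*k) (K(k) = (k + (5 + 2)/2)/(k + k) = (k + (½)*7)/((2*k)) = (k + 7/2)*(1/(2*k)) = (7/2 + k)*(1/(2*k)) = (7/2 + k)/(2*k))
K(-29) + (-1862 - 1*(-288)) = (¼)*(7 + 2*(-29))/(-29) + (-1862 - 1*(-288)) = (¼)*(-1/29)*(7 - 58) + (-1862 + 288) = (¼)*(-1/29)*(-51) - 1574 = 51/116 - 1574 = -182533/116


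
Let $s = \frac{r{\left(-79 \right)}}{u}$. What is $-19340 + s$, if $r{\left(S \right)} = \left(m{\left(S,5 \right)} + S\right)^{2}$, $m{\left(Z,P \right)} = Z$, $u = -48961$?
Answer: $- \frac{946930704}{48961} \approx -19341.0$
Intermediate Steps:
$r{\left(S \right)} = 4 S^{2}$ ($r{\left(S \right)} = \left(S + S\right)^{2} = \left(2 S\right)^{2} = 4 S^{2}$)
$s = - \frac{24964}{48961}$ ($s = \frac{4 \left(-79\right)^{2}}{-48961} = 4 \cdot 6241 \left(- \frac{1}{48961}\right) = 24964 \left(- \frac{1}{48961}\right) = - \frac{24964}{48961} \approx -0.50988$)
$-19340 + s = -19340 - \frac{24964}{48961} = - \frac{946930704}{48961}$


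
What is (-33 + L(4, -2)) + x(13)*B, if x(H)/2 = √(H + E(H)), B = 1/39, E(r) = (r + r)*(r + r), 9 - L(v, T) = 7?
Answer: -31 + 2*√689/39 ≈ -29.654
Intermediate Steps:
L(v, T) = 2 (L(v, T) = 9 - 1*7 = 9 - 7 = 2)
E(r) = 4*r² (E(r) = (2*r)*(2*r) = 4*r²)
B = 1/39 ≈ 0.025641
x(H) = 2*√(H + 4*H²)
(-33 + L(4, -2)) + x(13)*B = (-33 + 2) + (2*√(13*(1 + 4*13)))*(1/39) = -31 + (2*√(13*(1 + 52)))*(1/39) = -31 + (2*√(13*53))*(1/39) = -31 + (2*√689)*(1/39) = -31 + 2*√689/39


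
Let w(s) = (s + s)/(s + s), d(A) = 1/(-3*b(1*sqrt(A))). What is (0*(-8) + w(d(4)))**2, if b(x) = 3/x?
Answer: 1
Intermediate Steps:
d(A) = -sqrt(A)/9 (d(A) = 1/(-9/(1*sqrt(A))) = 1/(-9/(sqrt(A))) = 1/(-9/sqrt(A)) = -sqrt(A)/9)
w(s) = 1 (w(s) = (2*s)/((2*s)) = (2*s)*(1/(2*s)) = 1)
(0*(-8) + w(d(4)))**2 = (0*(-8) + 1)**2 = (0 + 1)**2 = 1**2 = 1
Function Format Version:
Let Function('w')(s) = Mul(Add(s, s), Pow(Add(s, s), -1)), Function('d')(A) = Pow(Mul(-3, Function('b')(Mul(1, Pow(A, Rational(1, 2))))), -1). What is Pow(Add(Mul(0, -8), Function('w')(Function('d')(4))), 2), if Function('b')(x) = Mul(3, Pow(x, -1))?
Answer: 1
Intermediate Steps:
Function('d')(A) = Mul(Rational(-1, 9), Pow(A, Rational(1, 2))) (Function('d')(A) = Pow(Mul(-3, Mul(3, Pow(Mul(1, Pow(A, Rational(1, 2))), -1))), -1) = Pow(Mul(-3, Mul(3, Pow(Pow(A, Rational(1, 2)), -1))), -1) = Pow(Mul(-3, Mul(3, Pow(A, Rational(-1, 2)))), -1) = Pow(Mul(-9, Pow(A, Rational(-1, 2))), -1) = Mul(Rational(-1, 9), Pow(A, Rational(1, 2))))
Function('w')(s) = 1 (Function('w')(s) = Mul(Mul(2, s), Pow(Mul(2, s), -1)) = Mul(Mul(2, s), Mul(Rational(1, 2), Pow(s, -1))) = 1)
Pow(Add(Mul(0, -8), Function('w')(Function('d')(4))), 2) = Pow(Add(Mul(0, -8), 1), 2) = Pow(Add(0, 1), 2) = Pow(1, 2) = 1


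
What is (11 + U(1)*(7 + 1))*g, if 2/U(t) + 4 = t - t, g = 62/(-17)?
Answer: -434/17 ≈ -25.529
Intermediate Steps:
g = -62/17 (g = 62*(-1/17) = -62/17 ≈ -3.6471)
U(t) = -1/2 (U(t) = 2/(-4 + (t - t)) = 2/(-4 + 0) = 2/(-4) = 2*(-1/4) = -1/2)
(11 + U(1)*(7 + 1))*g = (11 - (7 + 1)/2)*(-62/17) = (11 - 1/2*8)*(-62/17) = (11 - 4)*(-62/17) = 7*(-62/17) = -434/17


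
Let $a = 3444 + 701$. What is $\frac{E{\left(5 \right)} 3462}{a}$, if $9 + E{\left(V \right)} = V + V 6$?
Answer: $\frac{90012}{4145} \approx 21.716$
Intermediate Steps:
$E{\left(V \right)} = -9 + 7 V$ ($E{\left(V \right)} = -9 + \left(V + V 6\right) = -9 + \left(V + 6 V\right) = -9 + 7 V$)
$a = 4145$
$\frac{E{\left(5 \right)} 3462}{a} = \frac{\left(-9 + 7 \cdot 5\right) 3462}{4145} = \left(-9 + 35\right) 3462 \cdot \frac{1}{4145} = 26 \cdot 3462 \cdot \frac{1}{4145} = 90012 \cdot \frac{1}{4145} = \frac{90012}{4145}$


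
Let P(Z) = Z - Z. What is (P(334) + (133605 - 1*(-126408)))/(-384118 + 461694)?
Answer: 260013/77576 ≈ 3.3517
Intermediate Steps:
P(Z) = 0
(P(334) + (133605 - 1*(-126408)))/(-384118 + 461694) = (0 + (133605 - 1*(-126408)))/(-384118 + 461694) = (0 + (133605 + 126408))/77576 = (0 + 260013)*(1/77576) = 260013*(1/77576) = 260013/77576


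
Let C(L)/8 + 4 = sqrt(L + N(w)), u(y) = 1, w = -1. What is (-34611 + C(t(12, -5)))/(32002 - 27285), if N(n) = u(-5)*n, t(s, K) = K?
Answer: -34643/4717 + 8*I*sqrt(6)/4717 ≈ -7.3443 + 0.0041543*I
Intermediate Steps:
N(n) = n (N(n) = 1*n = n)
C(L) = -32 + 8*sqrt(-1 + L) (C(L) = -32 + 8*sqrt(L - 1) = -32 + 8*sqrt(-1 + L))
(-34611 + C(t(12, -5)))/(32002 - 27285) = (-34611 + (-32 + 8*sqrt(-1 - 5)))/(32002 - 27285) = (-34611 + (-32 + 8*sqrt(-6)))/4717 = (-34611 + (-32 + 8*(I*sqrt(6))))*(1/4717) = (-34611 + (-32 + 8*I*sqrt(6)))*(1/4717) = (-34643 + 8*I*sqrt(6))*(1/4717) = -34643/4717 + 8*I*sqrt(6)/4717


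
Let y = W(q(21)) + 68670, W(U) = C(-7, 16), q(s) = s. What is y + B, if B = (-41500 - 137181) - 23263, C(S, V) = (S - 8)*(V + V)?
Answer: -133754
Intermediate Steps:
C(S, V) = 2*V*(-8 + S) (C(S, V) = (-8 + S)*(2*V) = 2*V*(-8 + S))
W(U) = -480 (W(U) = 2*16*(-8 - 7) = 2*16*(-15) = -480)
y = 68190 (y = -480 + 68670 = 68190)
B = -201944 (B = -178681 - 23263 = -201944)
y + B = 68190 - 201944 = -133754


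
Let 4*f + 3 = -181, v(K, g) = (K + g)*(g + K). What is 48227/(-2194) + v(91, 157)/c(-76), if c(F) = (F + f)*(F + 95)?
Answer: -123364981/2542846 ≈ -48.515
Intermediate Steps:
v(K, g) = (K + g)² (v(K, g) = (K + g)*(K + g) = (K + g)²)
f = -46 (f = -¾ + (¼)*(-181) = -¾ - 181/4 = -46)
c(F) = (-46 + F)*(95 + F) (c(F) = (F - 46)*(F + 95) = (-46 + F)*(95 + F))
48227/(-2194) + v(91, 157)/c(-76) = 48227/(-2194) + (91 + 157)²/(-4370 + (-76)² + 49*(-76)) = 48227*(-1/2194) + 248²/(-4370 + 5776 - 3724) = -48227/2194 + 61504/(-2318) = -48227/2194 + 61504*(-1/2318) = -48227/2194 - 30752/1159 = -123364981/2542846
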